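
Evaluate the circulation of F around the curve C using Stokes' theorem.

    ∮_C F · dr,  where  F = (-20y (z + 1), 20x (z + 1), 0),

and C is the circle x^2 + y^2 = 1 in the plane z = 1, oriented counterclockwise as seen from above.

Let S be the flat disk x^2 + y^2 ≤ 1 in the plane z = 1, with upward unit normal n̂ = ẑ. By Stokes' theorem,

    ∮_C F · dr = ∬_S (∇ × F) · n̂ dS = ∬_D (curl F)_z dA,

where D is the disk x^2 + y^2 ≤ 1.

Compute the curl of F = (-20y (z + 1), 20x (z + 1), 0):
    (∇ × F)_x = ∂F_z/∂y - ∂F_y/∂z = -20x,
    (∇ × F)_y = ∂F_x/∂z - ∂F_z/∂x = -20y,
    (∇ × F)_z = ∂F_y/∂x - ∂F_x/∂y = 40z + 40.

On z = 1, (curl F)_z = 80.

Convert to polar (x = r cos θ, y = r sin θ, dA = r dr dθ); the integrand becomes 80, so

    ∬_D (curl F)_z dA = ∫_0^{2π} ∫_0^{1} (80) · r dr dθ.

Inner (r from 0 to 1): 40.
Outer (θ from 0 to 2π): 80π.

Therefore ∮_C F · dr = 80π.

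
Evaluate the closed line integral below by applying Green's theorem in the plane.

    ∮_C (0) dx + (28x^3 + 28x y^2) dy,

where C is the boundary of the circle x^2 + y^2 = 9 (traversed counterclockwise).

Green's theorem converts the closed line integral into a double integral over the enclosed region D:

    ∮_C P dx + Q dy = ∬_D (∂Q/∂x - ∂P/∂y) dA.

Here P = 0, Q = 28x^3 + 28x y^2, so

    ∂Q/∂x = 84x^2 + 28y^2,    ∂P/∂y = 0,
    ∂Q/∂x - ∂P/∂y = 84x^2 + 28y^2.

D is the region x^2 + y^2 ≤ 9. Evaluating the double integral:

In polar coordinates (x = r cos θ, y = r sin θ, dA = r dr dθ) the integrand becomes 28r^2(cos(2θ) + 2), so

    ∬_D (84x^2 + 28y^2) dA = ∫_0^{2π} ∫_0^{3} (28r^2(cos(2θ) + 2)) · r dr dθ.

Inner (r from 0 to 3): 567cos(2θ) + 1134.
Outer (θ from 0 to 2π): 2268π.

Therefore ∮_C P dx + Q dy = 2268π.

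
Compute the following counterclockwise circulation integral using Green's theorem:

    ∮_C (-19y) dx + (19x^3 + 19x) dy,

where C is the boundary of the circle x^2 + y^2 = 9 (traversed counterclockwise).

Green's theorem converts the closed line integral into a double integral over the enclosed region D:

    ∮_C P dx + Q dy = ∬_D (∂Q/∂x - ∂P/∂y) dA.

Here P = -19y, Q = 19x^3 + 19x, so

    ∂Q/∂x = 57x^2 + 19,    ∂P/∂y = -19,
    ∂Q/∂x - ∂P/∂y = 57x^2 + 38.

D is the region x^2 + y^2 ≤ 9. Evaluating the double integral:

In polar coordinates (x = r cos θ, y = r sin θ, dA = r dr dθ) the integrand becomes 57r^2cos(θ)^2 + 38, so

    ∬_D (57x^2 + 38) dA = ∫_0^{2π} ∫_0^{3} (57r^2cos(θ)^2 + 38) · r dr dθ.

Inner (r from 0 to 3): 4617cos(θ)^2/4 + 171.
Outer (θ from 0 to 2π): 5985π/4.

Therefore ∮_C P dx + Q dy = 5985π/4.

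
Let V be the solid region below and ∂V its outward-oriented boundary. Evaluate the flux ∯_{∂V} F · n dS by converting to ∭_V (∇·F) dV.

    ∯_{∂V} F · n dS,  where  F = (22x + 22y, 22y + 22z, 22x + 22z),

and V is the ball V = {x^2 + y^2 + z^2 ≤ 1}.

By the divergence theorem,

    ∯_{∂V} F · n dS = ∭_V (∇ · F) dV.

Compute the divergence:
    ∇ · F = ∂F_x/∂x + ∂F_y/∂y + ∂F_z/∂z = 22 + 22 + 22 = 66.

In spherical coordinates, x = ρ sin(φ) cos(θ), y = ρ sin(φ) sin(θ), z = ρ cos(φ), dV = ρ^2 sin(φ) dρ dφ dθ, with 0 ≤ ρ ≤ 1, 0 ≤ φ ≤ π, 0 ≤ θ ≤ 2π.

The integrand, after substitution and multiplying by the volume element, becomes (66) · ρ^2 sin(φ), so

    ∭_V (∇·F) dV = ∫_0^{2π} ∫_0^{π} ∫_0^{1} (66) · ρ^2 sin(φ) dρ dφ dθ.

Inner (ρ from 0 to 1): 22sin(φ).
Middle (φ from 0 to π): 44.
Outer (θ from 0 to 2π): 88π.

Therefore ∯_{∂V} F · n dS = 88π.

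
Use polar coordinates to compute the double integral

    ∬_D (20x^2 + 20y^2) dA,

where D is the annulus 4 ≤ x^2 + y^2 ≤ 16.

The region D is 2 ≤ r ≤ 4, 0 ≤ θ ≤ 2π in polar coordinates, where x = r cos(θ), y = r sin(θ), and dA = r dr dθ.

Under the substitution, the integrand becomes 20r^2, so

    ∬_D (20x^2 + 20y^2) dA = ∫_{0}^{2π} ∫_{2}^{4} (20r^2) · r dr dθ.

Inner integral (in r): ∫_{2}^{4} (20r^2) · r dr = 1200.

Outer integral (in θ): ∫_{0}^{2π} (1200) dθ = 2400π.

Therefore ∬_D (20x^2 + 20y^2) dA = 2400π.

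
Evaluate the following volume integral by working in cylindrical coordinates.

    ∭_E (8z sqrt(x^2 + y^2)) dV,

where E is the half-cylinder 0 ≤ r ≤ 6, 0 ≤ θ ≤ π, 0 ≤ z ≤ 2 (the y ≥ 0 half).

In cylindrical coordinates, x = r cos(θ), y = r sin(θ), z = z, and dV = r dr dθ dz.

The integrand becomes 8r z, so

    ∭_E (8z sqrt(x^2 + y^2)) dV = ∫_{0}^{π} ∫_{0}^{6} ∫_{0}^{2} (8r z) · r dz dr dθ.

Inner (z): 16r^2.
Middle (r from 0 to 6): 1152.
Outer (θ): 1152π.

Therefore the triple integral equals 1152π.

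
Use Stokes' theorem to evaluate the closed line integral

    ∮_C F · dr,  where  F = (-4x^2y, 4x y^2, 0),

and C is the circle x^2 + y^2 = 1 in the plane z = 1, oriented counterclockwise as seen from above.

Let S be the flat disk x^2 + y^2 ≤ 1 in the plane z = 1, with upward unit normal n̂ = ẑ. By Stokes' theorem,

    ∮_C F · dr = ∬_S (∇ × F) · n̂ dS = ∬_D (curl F)_z dA,

where D is the disk x^2 + y^2 ≤ 1.

Compute the curl of F = (-4x^2y, 4x y^2, 0):
    (∇ × F)_x = ∂F_z/∂y - ∂F_y/∂z = 0,
    (∇ × F)_y = ∂F_x/∂z - ∂F_z/∂x = 0,
    (∇ × F)_z = ∂F_y/∂x - ∂F_x/∂y = 4x^2 + 4y^2.

On z = 1, (curl F)_z = 4x^2 + 4y^2.

Convert to polar (x = r cos θ, y = r sin θ, dA = r dr dθ); the integrand becomes 4r^2, so

    ∬_D (curl F)_z dA = ∫_0^{2π} ∫_0^{1} (4r^2) · r dr dθ.

Inner (r from 0 to 1): 1.
Outer (θ from 0 to 2π): 2π.

Therefore ∮_C F · dr = 2π.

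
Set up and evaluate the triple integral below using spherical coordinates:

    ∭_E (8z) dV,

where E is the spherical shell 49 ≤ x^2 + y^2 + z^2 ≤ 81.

In spherical coordinates, x = ρ sin(φ) cos(θ), y = ρ sin(φ) sin(θ), z = ρ cos(φ), and dV = ρ^2 sin(φ) dρ dφ dθ.

The integrand becomes 8ρ cos(φ), so

    ∭_E (8z) dV = ∫_{0}^{2π} ∫_{0}^{π} ∫_{7}^{9} (8ρ cos(φ)) · ρ^2 sin(φ) dρ dφ dθ.

Inner (ρ): 4160sin(2φ).
Middle (φ): 0.
Outer (θ): 0.

Therefore the triple integral equals 0.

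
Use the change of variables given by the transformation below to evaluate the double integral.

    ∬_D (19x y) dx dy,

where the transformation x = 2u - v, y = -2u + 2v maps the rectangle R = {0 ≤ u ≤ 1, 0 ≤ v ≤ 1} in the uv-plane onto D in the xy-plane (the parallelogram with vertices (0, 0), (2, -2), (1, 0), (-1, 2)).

Compute the Jacobian determinant of (x, y) with respect to (u, v):

    ∂(x,y)/∂(u,v) = | 2  -1 | = (2)(2) - (-1)(-2) = 2.
                   | -2  2 |

Its absolute value is |J| = 2 (the area scaling factor).

Substituting x = 2u - v, y = -2u + 2v into the integrand,

    19x y → -76u^2 + 114u v - 38v^2,

so the integral becomes

    ∬_R (-76u^2 + 114u v - 38v^2) · |J| du dv = ∫_0^1 ∫_0^1 (-152u^2 + 228u v - 76v^2) dv du.

Inner (v): -152u^2 + 114u - 76/3.
Outer (u): -19.

Therefore ∬_D (19x y) dx dy = -19.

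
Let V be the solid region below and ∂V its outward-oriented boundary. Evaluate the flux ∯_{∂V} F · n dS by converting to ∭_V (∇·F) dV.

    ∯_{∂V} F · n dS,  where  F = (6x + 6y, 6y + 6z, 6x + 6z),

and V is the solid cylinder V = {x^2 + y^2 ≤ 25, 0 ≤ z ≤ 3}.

By the divergence theorem,

    ∯_{∂V} F · n dS = ∭_V (∇ · F) dV.

Compute the divergence:
    ∇ · F = ∂F_x/∂x + ∂F_y/∂y + ∂F_z/∂z = 6 + 6 + 6 = 18.

In cylindrical coordinates, x = r cos(θ), y = r sin(θ), z = z, dV = r dr dθ dz, with 0 ≤ r ≤ 5, 0 ≤ θ ≤ 2π, 0 ≤ z ≤ 3.

The integrand, after substitution and multiplying by the volume element, becomes (18) · r, so

    ∭_V (∇·F) dV = ∫_0^{2π} ∫_0^{5} ∫_0^{3} (18) · r dz dr dθ.

Inner (z from 0 to 3): 54r.
Middle (r from 0 to 5): 675.
Outer (θ from 0 to 2π): 1350π.

Therefore ∯_{∂V} F · n dS = 1350π.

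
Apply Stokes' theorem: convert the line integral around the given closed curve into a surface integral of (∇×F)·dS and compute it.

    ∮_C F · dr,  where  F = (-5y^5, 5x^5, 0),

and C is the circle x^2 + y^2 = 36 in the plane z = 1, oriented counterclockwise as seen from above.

Let S be the flat disk x^2 + y^2 ≤ 36 in the plane z = 1, with upward unit normal n̂ = ẑ. By Stokes' theorem,

    ∮_C F · dr = ∬_S (∇ × F) · n̂ dS = ∬_D (curl F)_z dA,

where D is the disk x^2 + y^2 ≤ 36.

Compute the curl of F = (-5y^5, 5x^5, 0):
    (∇ × F)_x = ∂F_z/∂y - ∂F_y/∂z = 0,
    (∇ × F)_y = ∂F_x/∂z - ∂F_z/∂x = 0,
    (∇ × F)_z = ∂F_y/∂x - ∂F_x/∂y = 25x^4 + 25y^4.

On z = 1, (curl F)_z = 25x^4 + 25y^4.

Convert to polar (x = r cos θ, y = r sin θ, dA = r dr dθ); the integrand becomes 25r^4(sin(θ)^4 + cos(θ)^4), so

    ∬_D (curl F)_z dA = ∫_0^{2π} ∫_0^{6} (25r^4(sin(θ)^4 + cos(θ)^4)) · r dr dθ.

Inner (r from 0 to 6): 194400sin(θ)^4 + 194400cos(θ)^4.
Outer (θ from 0 to 2π): 291600π.

Therefore ∮_C F · dr = 291600π.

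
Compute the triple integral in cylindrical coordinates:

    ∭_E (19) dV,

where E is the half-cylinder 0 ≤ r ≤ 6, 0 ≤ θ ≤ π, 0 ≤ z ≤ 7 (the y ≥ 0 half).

In cylindrical coordinates, x = r cos(θ), y = r sin(θ), z = z, and dV = r dr dθ dz.

The integrand becomes 19, so

    ∭_E (19) dV = ∫_{0}^{π} ∫_{0}^{6} ∫_{0}^{7} (19) · r dz dr dθ.

Inner (z): 133r.
Middle (r from 0 to 6): 2394.
Outer (θ): 2394π.

Therefore the triple integral equals 2394π.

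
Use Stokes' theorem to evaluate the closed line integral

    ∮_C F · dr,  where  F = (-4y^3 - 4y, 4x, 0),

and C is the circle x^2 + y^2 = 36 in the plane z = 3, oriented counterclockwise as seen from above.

Let S be the flat disk x^2 + y^2 ≤ 36 in the plane z = 3, with upward unit normal n̂ = ẑ. By Stokes' theorem,

    ∮_C F · dr = ∬_S (∇ × F) · n̂ dS = ∬_D (curl F)_z dA,

where D is the disk x^2 + y^2 ≤ 36.

Compute the curl of F = (-4y^3 - 4y, 4x, 0):
    (∇ × F)_x = ∂F_z/∂y - ∂F_y/∂z = 0,
    (∇ × F)_y = ∂F_x/∂z - ∂F_z/∂x = 0,
    (∇ × F)_z = ∂F_y/∂x - ∂F_x/∂y = 12y^2 + 8.

On z = 3, (curl F)_z = 12y^2 + 8.

Convert to polar (x = r cos θ, y = r sin θ, dA = r dr dθ); the integrand becomes 12r^2sin(θ)^2 + 8, so

    ∬_D (curl F)_z dA = ∫_0^{2π} ∫_0^{6} (12r^2sin(θ)^2 + 8) · r dr dθ.

Inner (r from 0 to 6): 3888sin(θ)^2 + 144.
Outer (θ from 0 to 2π): 4176π.

Therefore ∮_C F · dr = 4176π.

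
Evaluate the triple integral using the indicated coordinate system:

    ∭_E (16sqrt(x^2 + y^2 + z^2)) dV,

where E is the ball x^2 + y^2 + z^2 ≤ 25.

In spherical coordinates, x = ρ sin(φ) cos(θ), y = ρ sin(φ) sin(θ), z = ρ cos(φ), and dV = ρ^2 sin(φ) dρ dφ dθ.

The integrand becomes 16ρ, so

    ∭_E (16sqrt(x^2 + y^2 + z^2)) dV = ∫_{0}^{2π} ∫_{0}^{π} ∫_{0}^{5} (16ρ) · ρ^2 sin(φ) dρ dφ dθ.

Inner (ρ): 2500sin(φ).
Middle (φ): 5000.
Outer (θ): 10000π.

Therefore the triple integral equals 10000π.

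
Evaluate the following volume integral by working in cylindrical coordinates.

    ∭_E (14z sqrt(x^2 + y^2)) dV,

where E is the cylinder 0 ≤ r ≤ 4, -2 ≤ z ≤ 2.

In cylindrical coordinates, x = r cos(θ), y = r sin(θ), z = z, and dV = r dr dθ dz.

The integrand becomes 14r z, so

    ∭_E (14z sqrt(x^2 + y^2)) dV = ∫_{0}^{2π} ∫_{0}^{4} ∫_{-2}^{2} (14r z) · r dz dr dθ.

Inner (z): 0.
Middle (r from 0 to 4): 0.
Outer (θ): 0.

Therefore the triple integral equals 0.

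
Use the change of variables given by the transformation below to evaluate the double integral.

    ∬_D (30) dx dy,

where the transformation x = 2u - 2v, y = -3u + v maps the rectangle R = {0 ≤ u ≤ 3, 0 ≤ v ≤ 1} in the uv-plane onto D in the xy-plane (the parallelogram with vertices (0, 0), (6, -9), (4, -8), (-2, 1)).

Compute the Jacobian determinant of (x, y) with respect to (u, v):

    ∂(x,y)/∂(u,v) = | 2  -2 | = (2)(1) - (-2)(-3) = -4.
                   | -3  1 |

Its absolute value is |J| = 4 (the area scaling factor).

Substituting x = 2u - 2v, y = -3u + v into the integrand,

    30 → 30,

so the integral becomes

    ∬_R (30) · |J| du dv = ∫_0^3 ∫_0^1 (120) dv du.

Inner (v): 120.
Outer (u): 360.

Therefore ∬_D (30) dx dy = 360.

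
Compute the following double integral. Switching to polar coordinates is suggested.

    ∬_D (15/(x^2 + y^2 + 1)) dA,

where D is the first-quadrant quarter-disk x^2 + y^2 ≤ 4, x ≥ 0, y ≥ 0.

The region D is 0 ≤ r ≤ 2, 0 ≤ θ ≤ π/2 in polar coordinates, where x = r cos(θ), y = r sin(θ), and dA = r dr dθ.

Under the substitution, the integrand becomes 15/(r^2 + 1), so

    ∬_D (15/(x^2 + y^2 + 1)) dA = ∫_{0}^{π/2} ∫_{0}^{2} (15/(r^2 + 1)) · r dr dθ.

Inner integral (in r): ∫_{0}^{2} (15/(r^2 + 1)) · r dr = 15log(5)/2.

Outer integral (in θ): ∫_{0}^{π/2} (15log(5)/2) dθ = 15π log(5)/4.

Therefore ∬_D (15/(x^2 + y^2 + 1)) dA = 15π log(5)/4.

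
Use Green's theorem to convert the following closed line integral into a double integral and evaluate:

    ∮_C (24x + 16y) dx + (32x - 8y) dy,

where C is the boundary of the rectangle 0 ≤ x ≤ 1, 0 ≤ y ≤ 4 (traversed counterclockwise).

Green's theorem converts the closed line integral into a double integral over the enclosed region D:

    ∮_C P dx + Q dy = ∬_D (∂Q/∂x - ∂P/∂y) dA.

Here P = 24x + 16y, Q = 32x - 8y, so

    ∂Q/∂x = 32,    ∂P/∂y = 16,
    ∂Q/∂x - ∂P/∂y = 16.

D is the region 0 ≤ x ≤ 1, 0 ≤ y ≤ 4. Evaluating the double integral:

    ∬_D (16) dA = ∫_0^{1} ∫_0^{4} (16) dy dx.

Inner (y from 0 to 4): 64.
Outer (x from 0 to 1): 64.

Therefore ∮_C P dx + Q dy = 64.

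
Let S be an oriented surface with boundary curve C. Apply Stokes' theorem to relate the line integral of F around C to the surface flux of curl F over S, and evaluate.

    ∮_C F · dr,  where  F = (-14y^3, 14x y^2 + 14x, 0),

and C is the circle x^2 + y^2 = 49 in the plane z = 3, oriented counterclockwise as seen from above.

Let S be the flat disk x^2 + y^2 ≤ 49 in the plane z = 3, with upward unit normal n̂ = ẑ. By Stokes' theorem,

    ∮_C F · dr = ∬_S (∇ × F) · n̂ dS = ∬_D (curl F)_z dA,

where D is the disk x^2 + y^2 ≤ 49.

Compute the curl of F = (-14y^3, 14x y^2 + 14x, 0):
    (∇ × F)_x = ∂F_z/∂y - ∂F_y/∂z = 0,
    (∇ × F)_y = ∂F_x/∂z - ∂F_z/∂x = 0,
    (∇ × F)_z = ∂F_y/∂x - ∂F_x/∂y = 56y^2 + 14.

On z = 3, (curl F)_z = 56y^2 + 14.

Convert to polar (x = r cos θ, y = r sin θ, dA = r dr dθ); the integrand becomes 56r^2sin(θ)^2 + 14, so

    ∬_D (curl F)_z dA = ∫_0^{2π} ∫_0^{7} (56r^2sin(θ)^2 + 14) · r dr dθ.

Inner (r from 0 to 7): 33614sin(θ)^2 + 343.
Outer (θ from 0 to 2π): 34300π.

Therefore ∮_C F · dr = 34300π.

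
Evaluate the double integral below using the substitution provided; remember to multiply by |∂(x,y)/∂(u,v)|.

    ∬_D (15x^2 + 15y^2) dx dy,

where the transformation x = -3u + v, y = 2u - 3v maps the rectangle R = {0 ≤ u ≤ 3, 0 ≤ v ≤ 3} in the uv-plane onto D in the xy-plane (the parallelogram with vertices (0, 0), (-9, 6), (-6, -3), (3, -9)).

Compute the Jacobian determinant of (x, y) with respect to (u, v):

    ∂(x,y)/∂(u,v) = | -3  1 | = (-3)(-3) - (1)(2) = 7.
                   | 2  -3 |

Its absolute value is |J| = 7 (the area scaling factor).

Substituting x = -3u + v, y = 2u - 3v into the integrand,

    15x^2 + 15y^2 → 195u^2 - 270u v + 150v^2,

so the integral becomes

    ∬_R (195u^2 - 270u v + 150v^2) · |J| du dv = ∫_0^3 ∫_0^3 (1365u^2 - 1890u v + 1050v^2) dv du.

Inner (v): 4095u^2 - 8505u + 9450.
Outer (u): 53865/2.

Therefore ∬_D (15x^2 + 15y^2) dx dy = 53865/2.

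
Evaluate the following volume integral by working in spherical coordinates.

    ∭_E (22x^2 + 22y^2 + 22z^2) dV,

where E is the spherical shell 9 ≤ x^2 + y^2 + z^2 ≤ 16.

In spherical coordinates, x = ρ sin(φ) cos(θ), y = ρ sin(φ) sin(θ), z = ρ cos(φ), and dV = ρ^2 sin(φ) dρ dφ dθ.

The integrand becomes 22ρ^2, so

    ∭_E (22x^2 + 22y^2 + 22z^2) dV = ∫_{0}^{2π} ∫_{0}^{π} ∫_{3}^{4} (22ρ^2) · ρ^2 sin(φ) dρ dφ dθ.

Inner (ρ): 17182sin(φ)/5.
Middle (φ): 34364/5.
Outer (θ): 68728π/5.

Therefore the triple integral equals 68728π/5.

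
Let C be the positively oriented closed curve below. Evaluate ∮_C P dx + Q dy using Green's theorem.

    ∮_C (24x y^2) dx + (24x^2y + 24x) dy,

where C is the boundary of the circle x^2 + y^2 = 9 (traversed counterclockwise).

Green's theorem converts the closed line integral into a double integral over the enclosed region D:

    ∮_C P dx + Q dy = ∬_D (∂Q/∂x - ∂P/∂y) dA.

Here P = 24x y^2, Q = 24x^2y + 24x, so

    ∂Q/∂x = 48x y + 24,    ∂P/∂y = 48x y,
    ∂Q/∂x - ∂P/∂y = 24.

D is the region x^2 + y^2 ≤ 9. Evaluating the double integral:

In polar coordinates (x = r cos θ, y = r sin θ, dA = r dr dθ) the integrand becomes 24, so

    ∬_D (24) dA = ∫_0^{2π} ∫_0^{3} (24) · r dr dθ.

Inner (r from 0 to 3): 108.
Outer (θ from 0 to 2π): 216π.

Therefore ∮_C P dx + Q dy = 216π.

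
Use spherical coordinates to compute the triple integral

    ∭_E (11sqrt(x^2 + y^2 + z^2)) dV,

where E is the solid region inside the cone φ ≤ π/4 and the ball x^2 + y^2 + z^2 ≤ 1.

In spherical coordinates, x = ρ sin(φ) cos(θ), y = ρ sin(φ) sin(θ), z = ρ cos(φ), and dV = ρ^2 sin(φ) dρ dφ dθ.

The integrand becomes 11ρ, so

    ∭_E (11sqrt(x^2 + y^2 + z^2)) dV = ∫_{0}^{2π} ∫_{0}^{π/4} ∫_{0}^{1} (11ρ) · ρ^2 sin(φ) dρ dφ dθ.

Inner (ρ): 11sin(φ)/4.
Middle (φ): 11/4 - 11sqrt(2)/8.
Outer (θ): 11π (2 - sqrt(2))/4.

Therefore the triple integral equals 11π (2 - sqrt(2))/4.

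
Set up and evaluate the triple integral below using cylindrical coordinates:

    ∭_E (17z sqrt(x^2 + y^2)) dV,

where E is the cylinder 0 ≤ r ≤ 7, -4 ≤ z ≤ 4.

In cylindrical coordinates, x = r cos(θ), y = r sin(θ), z = z, and dV = r dr dθ dz.

The integrand becomes 17r z, so

    ∭_E (17z sqrt(x^2 + y^2)) dV = ∫_{0}^{2π} ∫_{0}^{7} ∫_{-4}^{4} (17r z) · r dz dr dθ.

Inner (z): 0.
Middle (r from 0 to 7): 0.
Outer (θ): 0.

Therefore the triple integral equals 0.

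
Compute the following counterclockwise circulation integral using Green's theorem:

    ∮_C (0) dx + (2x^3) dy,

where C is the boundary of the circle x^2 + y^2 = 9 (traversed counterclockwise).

Green's theorem converts the closed line integral into a double integral over the enclosed region D:

    ∮_C P dx + Q dy = ∬_D (∂Q/∂x - ∂P/∂y) dA.

Here P = 0, Q = 2x^3, so

    ∂Q/∂x = 6x^2,    ∂P/∂y = 0,
    ∂Q/∂x - ∂P/∂y = 6x^2.

D is the region x^2 + y^2 ≤ 9. Evaluating the double integral:

In polar coordinates (x = r cos θ, y = r sin θ, dA = r dr dθ) the integrand becomes 6r^2cos(θ)^2, so

    ∬_D (6x^2) dA = ∫_0^{2π} ∫_0^{3} (6r^2cos(θ)^2) · r dr dθ.

Inner (r from 0 to 3): 243cos(θ)^2/2.
Outer (θ from 0 to 2π): 243π/2.

Therefore ∮_C P dx + Q dy = 243π/2.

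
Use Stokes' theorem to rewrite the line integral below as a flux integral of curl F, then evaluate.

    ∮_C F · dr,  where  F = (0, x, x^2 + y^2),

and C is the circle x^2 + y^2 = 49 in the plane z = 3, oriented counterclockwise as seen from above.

Let S be the flat disk x^2 + y^2 ≤ 49 in the plane z = 3, with upward unit normal n̂ = ẑ. By Stokes' theorem,

    ∮_C F · dr = ∬_S (∇ × F) · n̂ dS = ∬_D (curl F)_z dA,

where D is the disk x^2 + y^2 ≤ 49.

Compute the curl of F = (0, x, x^2 + y^2):
    (∇ × F)_x = ∂F_z/∂y - ∂F_y/∂z = 2y,
    (∇ × F)_y = ∂F_x/∂z - ∂F_z/∂x = -2x,
    (∇ × F)_z = ∂F_y/∂x - ∂F_x/∂y = 1.

On z = 3, (curl F)_z = 1.

Convert to polar (x = r cos θ, y = r sin θ, dA = r dr dθ); the integrand becomes 1, so

    ∬_D (curl F)_z dA = ∫_0^{2π} ∫_0^{7} (1) · r dr dθ.

Inner (r from 0 to 7): 49/2.
Outer (θ from 0 to 2π): 49π.

Therefore ∮_C F · dr = 49π.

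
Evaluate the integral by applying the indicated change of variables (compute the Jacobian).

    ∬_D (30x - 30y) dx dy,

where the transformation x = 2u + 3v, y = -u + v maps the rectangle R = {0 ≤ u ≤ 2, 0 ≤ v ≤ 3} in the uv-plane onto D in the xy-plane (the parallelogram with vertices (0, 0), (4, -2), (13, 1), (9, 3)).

Compute the Jacobian determinant of (x, y) with respect to (u, v):

    ∂(x,y)/∂(u,v) = | 2  3 | = (2)(1) - (3)(-1) = 5.
                   | -1  1 |

Its absolute value is |J| = 5 (the area scaling factor).

Substituting x = 2u + 3v, y = -u + v into the integrand,

    30x - 30y → 90u + 60v,

so the integral becomes

    ∬_R (90u + 60v) · |J| du dv = ∫_0^2 ∫_0^3 (450u + 300v) dv du.

Inner (v): 1350u + 1350.
Outer (u): 5400.

Therefore ∬_D (30x - 30y) dx dy = 5400.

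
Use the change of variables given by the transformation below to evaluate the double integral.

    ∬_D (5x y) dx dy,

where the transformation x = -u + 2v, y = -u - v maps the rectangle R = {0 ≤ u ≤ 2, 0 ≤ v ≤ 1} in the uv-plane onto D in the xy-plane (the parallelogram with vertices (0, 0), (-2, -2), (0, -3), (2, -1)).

Compute the Jacobian determinant of (x, y) with respect to (u, v):

    ∂(x,y)/∂(u,v) = | -1  2 | = (-1)(-1) - (2)(-1) = 3.
                   | -1  -1 |

Its absolute value is |J| = 3 (the area scaling factor).

Substituting x = -u + 2v, y = -u - v into the integrand,

    5x y → 5u^2 - 5u v - 10v^2,

so the integral becomes

    ∬_R (5u^2 - 5u v - 10v^2) · |J| du dv = ∫_0^2 ∫_0^1 (15u^2 - 15u v - 30v^2) dv du.

Inner (v): 15u^2 - 15u/2 - 10.
Outer (u): 5.

Therefore ∬_D (5x y) dx dy = 5.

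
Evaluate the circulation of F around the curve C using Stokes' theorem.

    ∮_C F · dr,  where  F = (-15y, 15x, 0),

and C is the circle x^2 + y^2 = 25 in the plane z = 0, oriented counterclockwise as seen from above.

Let S be the flat disk x^2 + y^2 ≤ 25 in the plane z = 0, with upward unit normal n̂ = ẑ. By Stokes' theorem,

    ∮_C F · dr = ∬_S (∇ × F) · n̂ dS = ∬_D (curl F)_z dA,

where D is the disk x^2 + y^2 ≤ 25.

Compute the curl of F = (-15y, 15x, 0):
    (∇ × F)_x = ∂F_z/∂y - ∂F_y/∂z = 0,
    (∇ × F)_y = ∂F_x/∂z - ∂F_z/∂x = 0,
    (∇ × F)_z = ∂F_y/∂x - ∂F_x/∂y = 30.

On z = 0, (curl F)_z = 30.

Convert to polar (x = r cos θ, y = r sin θ, dA = r dr dθ); the integrand becomes 30, so

    ∬_D (curl F)_z dA = ∫_0^{2π} ∫_0^{5} (30) · r dr dθ.

Inner (r from 0 to 5): 375.
Outer (θ from 0 to 2π): 750π.

Therefore ∮_C F · dr = 750π.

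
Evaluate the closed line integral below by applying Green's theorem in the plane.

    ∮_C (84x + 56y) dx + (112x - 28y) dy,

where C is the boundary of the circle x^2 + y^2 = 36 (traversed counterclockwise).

Green's theorem converts the closed line integral into a double integral over the enclosed region D:

    ∮_C P dx + Q dy = ∬_D (∂Q/∂x - ∂P/∂y) dA.

Here P = 84x + 56y, Q = 112x - 28y, so

    ∂Q/∂x = 112,    ∂P/∂y = 56,
    ∂Q/∂x - ∂P/∂y = 56.

D is the region x^2 + y^2 ≤ 36. Evaluating the double integral:

In polar coordinates (x = r cos θ, y = r sin θ, dA = r dr dθ) the integrand becomes 56, so

    ∬_D (56) dA = ∫_0^{2π} ∫_0^{6} (56) · r dr dθ.

Inner (r from 0 to 6): 1008.
Outer (θ from 0 to 2π): 2016π.

Therefore ∮_C P dx + Q dy = 2016π.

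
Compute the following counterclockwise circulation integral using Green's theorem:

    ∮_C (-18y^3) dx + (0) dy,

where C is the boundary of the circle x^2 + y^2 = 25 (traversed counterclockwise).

Green's theorem converts the closed line integral into a double integral over the enclosed region D:

    ∮_C P dx + Q dy = ∬_D (∂Q/∂x - ∂P/∂y) dA.

Here P = -18y^3, Q = 0, so

    ∂Q/∂x = 0,    ∂P/∂y = -54y^2,
    ∂Q/∂x - ∂P/∂y = 54y^2.

D is the region x^2 + y^2 ≤ 25. Evaluating the double integral:

In polar coordinates (x = r cos θ, y = r sin θ, dA = r dr dθ) the integrand becomes 54r^2sin(θ)^2, so

    ∬_D (54y^2) dA = ∫_0^{2π} ∫_0^{5} (54r^2sin(θ)^2) · r dr dθ.

Inner (r from 0 to 5): 16875sin(θ)^2/2.
Outer (θ from 0 to 2π): 16875π/2.

Therefore ∮_C P dx + Q dy = 16875π/2.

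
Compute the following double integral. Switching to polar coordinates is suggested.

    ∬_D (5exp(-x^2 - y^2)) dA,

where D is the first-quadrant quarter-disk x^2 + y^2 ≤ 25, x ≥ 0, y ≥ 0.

The region D is 0 ≤ r ≤ 5, 0 ≤ θ ≤ π/2 in polar coordinates, where x = r cos(θ), y = r sin(θ), and dA = r dr dθ.

Under the substitution, the integrand becomes 5exp(-r^2), so

    ∬_D (5exp(-x^2 - y^2)) dA = ∫_{0}^{π/2} ∫_{0}^{5} (5exp(-r^2)) · r dr dθ.

Inner integral (in r): ∫_{0}^{5} (5exp(-r^2)) · r dr = 5/2 - 5exp(-25)/2.

Outer integral (in θ): ∫_{0}^{π/2} (5/2 - 5exp(-25)/2) dθ = -5π (1 - exp(25))exp(-25)/4.

Therefore ∬_D (5exp(-x^2 - y^2)) dA = -5π (1 - exp(25))exp(-25)/4.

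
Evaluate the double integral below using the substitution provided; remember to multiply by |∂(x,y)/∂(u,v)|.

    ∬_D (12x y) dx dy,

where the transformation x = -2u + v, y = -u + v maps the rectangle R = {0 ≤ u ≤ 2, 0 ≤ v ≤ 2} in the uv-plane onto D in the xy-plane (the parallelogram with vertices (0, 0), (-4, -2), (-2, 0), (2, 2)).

Compute the Jacobian determinant of (x, y) with respect to (u, v):

    ∂(x,y)/∂(u,v) = | -2  1 | = (-2)(1) - (1)(-1) = -1.
                   | -1  1 |

Its absolute value is |J| = 1 (the area scaling factor).

Substituting x = -2u + v, y = -u + v into the integrand,

    12x y → 24u^2 - 36u v + 12v^2,

so the integral becomes

    ∬_R (24u^2 - 36u v + 12v^2) · |J| du dv = ∫_0^2 ∫_0^2 (24u^2 - 36u v + 12v^2) dv du.

Inner (v): 48u^2 - 72u + 32.
Outer (u): 48.

Therefore ∬_D (12x y) dx dy = 48.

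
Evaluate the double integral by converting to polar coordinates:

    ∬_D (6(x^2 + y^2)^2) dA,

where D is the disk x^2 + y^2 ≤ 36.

The region D is 0 ≤ r ≤ 6, 0 ≤ θ ≤ 2π in polar coordinates, where x = r cos(θ), y = r sin(θ), and dA = r dr dθ.

Under the substitution, the integrand becomes 6r^4, so

    ∬_D (6(x^2 + y^2)^2) dA = ∫_{0}^{2π} ∫_{0}^{6} (6r^4) · r dr dθ.

Inner integral (in r): ∫_{0}^{6} (6r^4) · r dr = 46656.

Outer integral (in θ): ∫_{0}^{2π} (46656) dθ = 93312π.

Therefore ∬_D (6(x^2 + y^2)^2) dA = 93312π.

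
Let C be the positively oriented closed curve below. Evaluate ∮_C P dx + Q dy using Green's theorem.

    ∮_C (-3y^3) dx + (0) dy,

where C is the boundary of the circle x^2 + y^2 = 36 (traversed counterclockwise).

Green's theorem converts the closed line integral into a double integral over the enclosed region D:

    ∮_C P dx + Q dy = ∬_D (∂Q/∂x - ∂P/∂y) dA.

Here P = -3y^3, Q = 0, so

    ∂Q/∂x = 0,    ∂P/∂y = -9y^2,
    ∂Q/∂x - ∂P/∂y = 9y^2.

D is the region x^2 + y^2 ≤ 36. Evaluating the double integral:

In polar coordinates (x = r cos θ, y = r sin θ, dA = r dr dθ) the integrand becomes 9r^2sin(θ)^2, so

    ∬_D (9y^2) dA = ∫_0^{2π} ∫_0^{6} (9r^2sin(θ)^2) · r dr dθ.

Inner (r from 0 to 6): 2916sin(θ)^2.
Outer (θ from 0 to 2π): 2916π.

Therefore ∮_C P dx + Q dy = 2916π.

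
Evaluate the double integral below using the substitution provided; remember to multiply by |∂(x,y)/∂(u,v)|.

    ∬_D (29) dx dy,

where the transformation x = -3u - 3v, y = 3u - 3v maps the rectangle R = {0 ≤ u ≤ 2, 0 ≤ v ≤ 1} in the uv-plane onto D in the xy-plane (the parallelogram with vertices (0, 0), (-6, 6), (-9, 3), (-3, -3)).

Compute the Jacobian determinant of (x, y) with respect to (u, v):

    ∂(x,y)/∂(u,v) = | -3  -3 | = (-3)(-3) - (-3)(3) = 18.
                   | 3  -3 |

Its absolute value is |J| = 18 (the area scaling factor).

Substituting x = -3u - 3v, y = 3u - 3v into the integrand,

    29 → 29,

so the integral becomes

    ∬_R (29) · |J| du dv = ∫_0^2 ∫_0^1 (522) dv du.

Inner (v): 522.
Outer (u): 1044.

Therefore ∬_D (29) dx dy = 1044.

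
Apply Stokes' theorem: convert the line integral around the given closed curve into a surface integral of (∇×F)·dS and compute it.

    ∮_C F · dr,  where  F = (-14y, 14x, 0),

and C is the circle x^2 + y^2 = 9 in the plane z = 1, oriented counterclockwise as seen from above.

Let S be the flat disk x^2 + y^2 ≤ 9 in the plane z = 1, with upward unit normal n̂ = ẑ. By Stokes' theorem,

    ∮_C F · dr = ∬_S (∇ × F) · n̂ dS = ∬_D (curl F)_z dA,

where D is the disk x^2 + y^2 ≤ 9.

Compute the curl of F = (-14y, 14x, 0):
    (∇ × F)_x = ∂F_z/∂y - ∂F_y/∂z = 0,
    (∇ × F)_y = ∂F_x/∂z - ∂F_z/∂x = 0,
    (∇ × F)_z = ∂F_y/∂x - ∂F_x/∂y = 28.

On z = 1, (curl F)_z = 28.

Convert to polar (x = r cos θ, y = r sin θ, dA = r dr dθ); the integrand becomes 28, so

    ∬_D (curl F)_z dA = ∫_0^{2π} ∫_0^{3} (28) · r dr dθ.

Inner (r from 0 to 3): 126.
Outer (θ from 0 to 2π): 252π.

Therefore ∮_C F · dr = 252π.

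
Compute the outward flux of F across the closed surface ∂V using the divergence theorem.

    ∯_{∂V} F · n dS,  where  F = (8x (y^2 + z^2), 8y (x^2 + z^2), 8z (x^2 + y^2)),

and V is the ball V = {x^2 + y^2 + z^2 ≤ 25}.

By the divergence theorem,

    ∯_{∂V} F · n dS = ∭_V (∇ · F) dV.

Compute the divergence:
    ∇ · F = ∂F_x/∂x + ∂F_y/∂y + ∂F_z/∂z = 8y^2 + 8z^2 + 8x^2 + 8z^2 + 8x^2 + 8y^2 = 16x^2 + 16y^2 + 16z^2.

In spherical coordinates, x = ρ sin(φ) cos(θ), y = ρ sin(φ) sin(θ), z = ρ cos(φ), dV = ρ^2 sin(φ) dρ dφ dθ, with 0 ≤ ρ ≤ 5, 0 ≤ φ ≤ π, 0 ≤ θ ≤ 2π.

The integrand, after substitution and multiplying by the volume element, becomes (16ρ^2) · ρ^2 sin(φ), so

    ∭_V (∇·F) dV = ∫_0^{2π} ∫_0^{π} ∫_0^{5} (16ρ^2) · ρ^2 sin(φ) dρ dφ dθ.

Inner (ρ from 0 to 5): 10000sin(φ).
Middle (φ from 0 to π): 20000.
Outer (θ from 0 to 2π): 40000π.

Therefore ∯_{∂V} F · n dS = 40000π.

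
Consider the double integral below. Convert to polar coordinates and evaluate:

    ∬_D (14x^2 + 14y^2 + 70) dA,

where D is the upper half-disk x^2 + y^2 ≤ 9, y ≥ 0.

The region D is 0 ≤ r ≤ 3, 0 ≤ θ ≤ π in polar coordinates, where x = r cos(θ), y = r sin(θ), and dA = r dr dθ.

Under the substitution, the integrand becomes 14r^2 + 70, so

    ∬_D (14x^2 + 14y^2 + 70) dA = ∫_{0}^{π} ∫_{0}^{3} (14r^2 + 70) · r dr dθ.

Inner integral (in r): ∫_{0}^{3} (14r^2 + 70) · r dr = 1197/2.

Outer integral (in θ): ∫_{0}^{π} (1197/2) dθ = 1197π/2.

Therefore ∬_D (14x^2 + 14y^2 + 70) dA = 1197π/2.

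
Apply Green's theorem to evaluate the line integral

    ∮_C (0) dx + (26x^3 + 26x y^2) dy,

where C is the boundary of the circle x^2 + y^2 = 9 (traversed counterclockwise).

Green's theorem converts the closed line integral into a double integral over the enclosed region D:

    ∮_C P dx + Q dy = ∬_D (∂Q/∂x - ∂P/∂y) dA.

Here P = 0, Q = 26x^3 + 26x y^2, so

    ∂Q/∂x = 78x^2 + 26y^2,    ∂P/∂y = 0,
    ∂Q/∂x - ∂P/∂y = 78x^2 + 26y^2.

D is the region x^2 + y^2 ≤ 9. Evaluating the double integral:

In polar coordinates (x = r cos θ, y = r sin θ, dA = r dr dθ) the integrand becomes 26r^2(cos(2θ) + 2), so

    ∬_D (78x^2 + 26y^2) dA = ∫_0^{2π} ∫_0^{3} (26r^2(cos(2θ) + 2)) · r dr dθ.

Inner (r from 0 to 3): 3159/2 - 1053sin(θ)^2.
Outer (θ from 0 to 2π): 2106π.

Therefore ∮_C P dx + Q dy = 2106π.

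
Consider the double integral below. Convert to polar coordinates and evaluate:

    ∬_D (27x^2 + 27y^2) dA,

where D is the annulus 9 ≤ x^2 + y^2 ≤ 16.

The region D is 3 ≤ r ≤ 4, 0 ≤ θ ≤ 2π in polar coordinates, where x = r cos(θ), y = r sin(θ), and dA = r dr dθ.

Under the substitution, the integrand becomes 27r^2, so

    ∬_D (27x^2 + 27y^2) dA = ∫_{0}^{2π} ∫_{3}^{4} (27r^2) · r dr dθ.

Inner integral (in r): ∫_{3}^{4} (27r^2) · r dr = 4725/4.

Outer integral (in θ): ∫_{0}^{2π} (4725/4) dθ = 4725π/2.

Therefore ∬_D (27x^2 + 27y^2) dA = 4725π/2.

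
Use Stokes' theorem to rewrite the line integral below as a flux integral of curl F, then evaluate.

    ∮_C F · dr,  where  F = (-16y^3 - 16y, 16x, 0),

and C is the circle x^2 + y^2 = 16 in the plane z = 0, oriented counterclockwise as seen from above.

Let S be the flat disk x^2 + y^2 ≤ 16 in the plane z = 0, with upward unit normal n̂ = ẑ. By Stokes' theorem,

    ∮_C F · dr = ∬_S (∇ × F) · n̂ dS = ∬_D (curl F)_z dA,

where D is the disk x^2 + y^2 ≤ 16.

Compute the curl of F = (-16y^3 - 16y, 16x, 0):
    (∇ × F)_x = ∂F_z/∂y - ∂F_y/∂z = 0,
    (∇ × F)_y = ∂F_x/∂z - ∂F_z/∂x = 0,
    (∇ × F)_z = ∂F_y/∂x - ∂F_x/∂y = 48y^2 + 32.

On z = 0, (curl F)_z = 48y^2 + 32.

Convert to polar (x = r cos θ, y = r sin θ, dA = r dr dθ); the integrand becomes 48r^2sin(θ)^2 + 32, so

    ∬_D (curl F)_z dA = ∫_0^{2π} ∫_0^{4} (48r^2sin(θ)^2 + 32) · r dr dθ.

Inner (r from 0 to 4): 3072sin(θ)^2 + 256.
Outer (θ from 0 to 2π): 3584π.

Therefore ∮_C F · dr = 3584π.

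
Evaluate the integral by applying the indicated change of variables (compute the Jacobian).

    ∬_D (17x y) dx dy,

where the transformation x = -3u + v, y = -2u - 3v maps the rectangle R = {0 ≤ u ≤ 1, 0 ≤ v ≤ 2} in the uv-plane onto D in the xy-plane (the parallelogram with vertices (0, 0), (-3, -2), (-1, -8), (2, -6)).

Compute the Jacobian determinant of (x, y) with respect to (u, v):

    ∂(x,y)/∂(u,v) = | -3  1 | = (-3)(-3) - (1)(-2) = 11.
                   | -2  -3 |

Its absolute value is |J| = 11 (the area scaling factor).

Substituting x = -3u + v, y = -2u - 3v into the integrand,

    17x y → 102u^2 + 119u v - 51v^2,

so the integral becomes

    ∬_R (102u^2 + 119u v - 51v^2) · |J| du dv = ∫_0^1 ∫_0^2 (1122u^2 + 1309u v - 561v^2) dv du.

Inner (v): 2244u^2 + 2618u - 1496.
Outer (u): 561.

Therefore ∬_D (17x y) dx dy = 561.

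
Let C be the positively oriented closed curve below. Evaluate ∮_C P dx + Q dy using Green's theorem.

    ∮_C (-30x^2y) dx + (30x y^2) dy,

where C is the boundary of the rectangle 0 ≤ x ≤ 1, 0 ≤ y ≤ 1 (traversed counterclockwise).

Green's theorem converts the closed line integral into a double integral over the enclosed region D:

    ∮_C P dx + Q dy = ∬_D (∂Q/∂x - ∂P/∂y) dA.

Here P = -30x^2y, Q = 30x y^2, so

    ∂Q/∂x = 30y^2,    ∂P/∂y = -30x^2,
    ∂Q/∂x - ∂P/∂y = 30x^2 + 30y^2.

D is the region 0 ≤ x ≤ 1, 0 ≤ y ≤ 1. Evaluating the double integral:

    ∬_D (30x^2 + 30y^2) dA = ∫_0^{1} ∫_0^{1} (30x^2 + 30y^2) dy dx.

Inner (y from 0 to 1): 30x^2 + 10.
Outer (x from 0 to 1): 20.

Therefore ∮_C P dx + Q dy = 20.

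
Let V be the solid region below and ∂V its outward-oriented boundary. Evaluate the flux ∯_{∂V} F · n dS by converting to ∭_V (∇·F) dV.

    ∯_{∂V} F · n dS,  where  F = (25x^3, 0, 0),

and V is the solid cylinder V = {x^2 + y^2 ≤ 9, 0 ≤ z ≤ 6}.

By the divergence theorem,

    ∯_{∂V} F · n dS = ∭_V (∇ · F) dV.

Compute the divergence:
    ∇ · F = ∂F_x/∂x + ∂F_y/∂y + ∂F_z/∂z = 75x^2 + 0 + 0 = 75x^2.

In cylindrical coordinates, x = r cos(θ), y = r sin(θ), z = z, dV = r dr dθ dz, with 0 ≤ r ≤ 3, 0 ≤ θ ≤ 2π, 0 ≤ z ≤ 6.

The integrand, after substitution and multiplying by the volume element, becomes (75r^2cos(θ)^2) · r, so

    ∭_V (∇·F) dV = ∫_0^{2π} ∫_0^{3} ∫_0^{6} (75r^2cos(θ)^2) · r dz dr dθ.

Inner (z from 0 to 6): 450r^3cos(θ)^2.
Middle (r from 0 to 3): 18225cos(θ)^2/2.
Outer (θ from 0 to 2π): 18225π/2.

Therefore ∯_{∂V} F · n dS = 18225π/2.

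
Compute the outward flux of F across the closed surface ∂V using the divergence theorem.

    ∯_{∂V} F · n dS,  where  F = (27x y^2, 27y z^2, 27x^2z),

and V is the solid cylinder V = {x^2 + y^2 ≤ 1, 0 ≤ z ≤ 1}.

By the divergence theorem,

    ∯_{∂V} F · n dS = ∭_V (∇ · F) dV.

Compute the divergence:
    ∇ · F = ∂F_x/∂x + ∂F_y/∂y + ∂F_z/∂z = 27y^2 + 27z^2 + 27x^2 = 27x^2 + 27y^2 + 27z^2.

In cylindrical coordinates, x = r cos(θ), y = r sin(θ), z = z, dV = r dr dθ dz, with 0 ≤ r ≤ 1, 0 ≤ θ ≤ 2π, 0 ≤ z ≤ 1.

The integrand, after substitution and multiplying by the volume element, becomes (27r^2 + 27z^2) · r, so

    ∭_V (∇·F) dV = ∫_0^{2π} ∫_0^{1} ∫_0^{1} (27r^2 + 27z^2) · r dz dr dθ.

Inner (z from 0 to 1): 27r^3 + 9r.
Middle (r from 0 to 1): 45/4.
Outer (θ from 0 to 2π): 45π/2.

Therefore ∯_{∂V} F · n dS = 45π/2.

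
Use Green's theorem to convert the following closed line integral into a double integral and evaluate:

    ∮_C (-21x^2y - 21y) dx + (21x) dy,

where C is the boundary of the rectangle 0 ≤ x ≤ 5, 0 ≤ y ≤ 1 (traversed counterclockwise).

Green's theorem converts the closed line integral into a double integral over the enclosed region D:

    ∮_C P dx + Q dy = ∬_D (∂Q/∂x - ∂P/∂y) dA.

Here P = -21x^2y - 21y, Q = 21x, so

    ∂Q/∂x = 21,    ∂P/∂y = -21x^2 - 21,
    ∂Q/∂x - ∂P/∂y = 21x^2 + 42.

D is the region 0 ≤ x ≤ 5, 0 ≤ y ≤ 1. Evaluating the double integral:

    ∬_D (21x^2 + 42) dA = ∫_0^{5} ∫_0^{1} (21x^2 + 42) dy dx.

Inner (y from 0 to 1): 21x^2 + 42.
Outer (x from 0 to 5): 1085.

Therefore ∮_C P dx + Q dy = 1085.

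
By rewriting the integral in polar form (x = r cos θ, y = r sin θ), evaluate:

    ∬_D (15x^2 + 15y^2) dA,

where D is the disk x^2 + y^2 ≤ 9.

The region D is 0 ≤ r ≤ 3, 0 ≤ θ ≤ 2π in polar coordinates, where x = r cos(θ), y = r sin(θ), and dA = r dr dθ.

Under the substitution, the integrand becomes 15r^2, so

    ∬_D (15x^2 + 15y^2) dA = ∫_{0}^{2π} ∫_{0}^{3} (15r^2) · r dr dθ.

Inner integral (in r): ∫_{0}^{3} (15r^2) · r dr = 1215/4.

Outer integral (in θ): ∫_{0}^{2π} (1215/4) dθ = 1215π/2.

Therefore ∬_D (15x^2 + 15y^2) dA = 1215π/2.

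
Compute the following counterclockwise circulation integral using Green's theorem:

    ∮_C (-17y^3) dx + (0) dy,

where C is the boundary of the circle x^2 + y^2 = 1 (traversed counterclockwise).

Green's theorem converts the closed line integral into a double integral over the enclosed region D:

    ∮_C P dx + Q dy = ∬_D (∂Q/∂x - ∂P/∂y) dA.

Here P = -17y^3, Q = 0, so

    ∂Q/∂x = 0,    ∂P/∂y = -51y^2,
    ∂Q/∂x - ∂P/∂y = 51y^2.

D is the region x^2 + y^2 ≤ 1. Evaluating the double integral:

In polar coordinates (x = r cos θ, y = r sin θ, dA = r dr dθ) the integrand becomes 51r^2sin(θ)^2, so

    ∬_D (51y^2) dA = ∫_0^{2π} ∫_0^{1} (51r^2sin(θ)^2) · r dr dθ.

Inner (r from 0 to 1): 51sin(θ)^2/4.
Outer (θ from 0 to 2π): 51π/4.

Therefore ∮_C P dx + Q dy = 51π/4.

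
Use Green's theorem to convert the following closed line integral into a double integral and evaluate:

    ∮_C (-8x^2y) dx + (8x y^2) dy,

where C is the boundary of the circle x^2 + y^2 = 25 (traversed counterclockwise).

Green's theorem converts the closed line integral into a double integral over the enclosed region D:

    ∮_C P dx + Q dy = ∬_D (∂Q/∂x - ∂P/∂y) dA.

Here P = -8x^2y, Q = 8x y^2, so

    ∂Q/∂x = 8y^2,    ∂P/∂y = -8x^2,
    ∂Q/∂x - ∂P/∂y = 8x^2 + 8y^2.

D is the region x^2 + y^2 ≤ 25. Evaluating the double integral:

In polar coordinates (x = r cos θ, y = r sin θ, dA = r dr dθ) the integrand becomes 8r^2, so

    ∬_D (8x^2 + 8y^2) dA = ∫_0^{2π} ∫_0^{5} (8r^2) · r dr dθ.

Inner (r from 0 to 5): 1250.
Outer (θ from 0 to 2π): 2500π.

Therefore ∮_C P dx + Q dy = 2500π.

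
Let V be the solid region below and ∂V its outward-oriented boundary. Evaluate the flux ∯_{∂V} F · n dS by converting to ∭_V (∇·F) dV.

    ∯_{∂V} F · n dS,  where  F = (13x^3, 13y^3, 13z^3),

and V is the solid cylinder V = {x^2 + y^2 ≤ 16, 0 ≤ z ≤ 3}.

By the divergence theorem,

    ∯_{∂V} F · n dS = ∭_V (∇ · F) dV.

Compute the divergence:
    ∇ · F = ∂F_x/∂x + ∂F_y/∂y + ∂F_z/∂z = 39x^2 + 39y^2 + 39z^2.

In cylindrical coordinates, x = r cos(θ), y = r sin(θ), z = z, dV = r dr dθ dz, with 0 ≤ r ≤ 4, 0 ≤ θ ≤ 2π, 0 ≤ z ≤ 3.

The integrand, after substitution and multiplying by the volume element, becomes (39r^2 + 39z^2) · r, so

    ∭_V (∇·F) dV = ∫_0^{2π} ∫_0^{4} ∫_0^{3} (39r^2 + 39z^2) · r dz dr dθ.

Inner (z from 0 to 3): 117r (r^2 + 3).
Middle (r from 0 to 4): 10296.
Outer (θ from 0 to 2π): 20592π.

Therefore ∯_{∂V} F · n dS = 20592π.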